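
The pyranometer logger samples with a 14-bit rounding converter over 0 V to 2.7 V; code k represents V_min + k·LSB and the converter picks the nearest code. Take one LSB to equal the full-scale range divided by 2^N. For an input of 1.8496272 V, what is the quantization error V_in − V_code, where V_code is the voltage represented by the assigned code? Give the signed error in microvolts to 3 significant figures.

Span = 2.7 V. LSB = 2.7 V / 2^14 ≈ 164.8 µV.
(1.8496272 − (0)) / LSB = 1.8496272 × 16384/2.7 = 11223.8119. Nearest integer: k = 11224.
Reconstructed level: 0 + 11224 × 2.7/16384 V = 1.8496582031 V.
V_in − V_code = 1.8496272 − (1.8496582031) = −31.0 µV.

−31.0 µV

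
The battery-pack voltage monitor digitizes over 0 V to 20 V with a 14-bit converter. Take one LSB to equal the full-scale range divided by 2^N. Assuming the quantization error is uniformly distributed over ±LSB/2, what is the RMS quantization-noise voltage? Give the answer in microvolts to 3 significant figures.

Range is 20 V.
One LSB is 20 V / 16384 = 1.2207 mV.
σ_q = LSB/√12 = 1.2207 mV/3.4641 = 352 µV.

352 µV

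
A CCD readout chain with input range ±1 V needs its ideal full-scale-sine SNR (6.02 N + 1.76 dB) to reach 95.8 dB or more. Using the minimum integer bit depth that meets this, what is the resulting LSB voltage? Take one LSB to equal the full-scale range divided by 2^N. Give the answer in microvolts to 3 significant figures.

The full-scale span is 1 − (-1) = 2 V.
6.02 N + 1.76 ≥ 95.8 gives N ≥ 15.621, so the minimum integer is 16.
One LSB is 2 V / 65536 = 30.5 µV.

30.5 µV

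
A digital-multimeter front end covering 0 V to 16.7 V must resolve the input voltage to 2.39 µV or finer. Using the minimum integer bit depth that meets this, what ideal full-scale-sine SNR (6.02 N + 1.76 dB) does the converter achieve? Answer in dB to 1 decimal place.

V_FS = 16.7 V.
Need 2^N ≥ 16.7 V / 2.39 µV = 6.987e6 → N_min = 23.
Ideal SNR at N = 23: 6.02·23 + 1.76 = 140.2 dB.

140.2 dB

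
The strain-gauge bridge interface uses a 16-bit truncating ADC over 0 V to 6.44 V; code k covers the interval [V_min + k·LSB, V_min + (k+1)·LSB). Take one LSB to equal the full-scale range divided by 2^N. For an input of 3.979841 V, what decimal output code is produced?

Span = 6.44 V. LSB = 6.44 V / 2^16 ≈ 98.27 µV.
V_in − V_min = 3.979841 − (0) = 3.979841 V.
Divide by LSB: 3.979841 × 65536/6.44 = 40500.4441.
Truncating gives code 40500.

40500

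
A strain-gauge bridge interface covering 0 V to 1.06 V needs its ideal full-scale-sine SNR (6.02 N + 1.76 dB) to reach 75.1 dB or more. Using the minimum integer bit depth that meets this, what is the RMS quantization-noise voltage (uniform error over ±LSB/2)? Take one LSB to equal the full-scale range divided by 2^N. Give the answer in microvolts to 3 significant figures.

Full-scale range = 1.06 V.
Solving 6.02 N ≥ 75.1 − 1.76: N ≥ 12.183. Round up → N = 13.
LSB = 1.06 V ÷ 2^13 = 1.06/8192 V = 129.39 µV.
RMS noise = LSB/√12 = 37.4 µV.

37.4 µV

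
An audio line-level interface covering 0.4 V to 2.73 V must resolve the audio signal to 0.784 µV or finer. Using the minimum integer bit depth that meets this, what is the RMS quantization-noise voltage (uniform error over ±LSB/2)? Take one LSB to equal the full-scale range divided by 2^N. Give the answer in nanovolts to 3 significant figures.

160 nV

Full-scale range = 2.73 V − (0.4 V) = 2.33 V.
2.33 V / 0.784 µV = 2.972e6. Since 2^21 = 2097152 and 2^22 = 4194304, N = 22.
One LSB is 2.33 V / 4194304 = 0.55552 µV.
RMS noise = LSB/√12 = 160 nV.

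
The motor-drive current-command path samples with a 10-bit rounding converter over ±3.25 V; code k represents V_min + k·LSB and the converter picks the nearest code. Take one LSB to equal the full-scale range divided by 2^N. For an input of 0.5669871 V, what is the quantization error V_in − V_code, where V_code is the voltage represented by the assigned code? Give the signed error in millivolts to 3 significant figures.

+2.05 mV

The full-scale span is 3.25 − (-3.25) = 6.5 V. LSB = 6.5 V / 2^10 ≈ 6.348 mV.
(0.5669871 − (-3.25)) / LSB = 3.8169871 × 1024/6.5 = 601.3223. Nearest integer: k = 601.
V_code = V_min + k × range/2^10 = -3.25 + 601 × 6.5/1024 = 0.5649414063 V.
e = 0.5669871 − (0.5649414063) = +2.05 mV.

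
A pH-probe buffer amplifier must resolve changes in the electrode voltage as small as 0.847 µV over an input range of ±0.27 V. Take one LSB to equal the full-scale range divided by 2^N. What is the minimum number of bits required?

20 bits

Full-scale range = 0.27 V − (-0.27 V) = 0.54 V.
Levels needed ≥ 0.54/0.847 µV = 637500. 2^20 = 1048576 suffices, so N_min = 20.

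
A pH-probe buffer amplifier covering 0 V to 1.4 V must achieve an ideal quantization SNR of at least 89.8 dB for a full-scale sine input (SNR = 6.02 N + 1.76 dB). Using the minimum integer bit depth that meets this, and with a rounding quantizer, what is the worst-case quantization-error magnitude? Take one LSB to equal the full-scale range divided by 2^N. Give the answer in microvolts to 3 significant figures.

V_FS = 1.4 V.
Required N = ⌈(89.8 − 1.76)/6.02⌉ = ⌈14.625⌉ = 15.
Step size = 1.4/32768 V = 42.725 µV.
|e|_max = LSB/2 = 21.4 µV.

21.4 µV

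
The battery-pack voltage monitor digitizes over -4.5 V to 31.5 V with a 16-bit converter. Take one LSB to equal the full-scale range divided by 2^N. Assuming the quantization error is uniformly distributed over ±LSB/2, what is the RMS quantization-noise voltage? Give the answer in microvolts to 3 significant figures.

Span: 31.5 V − (-4.5 V) = 36 V.
One LSB is 36 V / 65536 = 0.54932 mV.
For a uniform distribution on [−LSB/2, +LSB/2], V_rms = LSB/√12 = 0.54932 mV/3.4641 = 159 µV.

159 µV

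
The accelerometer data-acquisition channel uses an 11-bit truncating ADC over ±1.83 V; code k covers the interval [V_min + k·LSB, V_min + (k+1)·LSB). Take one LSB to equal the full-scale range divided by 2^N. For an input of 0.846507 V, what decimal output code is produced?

1497

Range = 1.83 − (-1.83) = 3.66 V. LSB = 3.66 V / 2^11 ≈ 1.787 mV.
code = ⌊(V_in − V_min)/LSB⌋ = ⌊(V_in − V_min) × 2^11 / range⌋
     = ⌊(0.846507 − (-1.83)) × 2048 / 3.66⌋ = ⌊2.676507 × 2048/3.66⌋
     = ⌊1497.674⌋ = 1497.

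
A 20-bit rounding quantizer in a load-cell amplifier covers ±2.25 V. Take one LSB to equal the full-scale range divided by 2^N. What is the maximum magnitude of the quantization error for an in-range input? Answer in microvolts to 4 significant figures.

Span: 2.25 V − (-2.25 V) = 4.5 V.
LSB = 4.5 V / 2^20 = 4.29153 µV.
Worst-case error for round-to-nearest is half an LSB: 2.146 µV.

2.146 µV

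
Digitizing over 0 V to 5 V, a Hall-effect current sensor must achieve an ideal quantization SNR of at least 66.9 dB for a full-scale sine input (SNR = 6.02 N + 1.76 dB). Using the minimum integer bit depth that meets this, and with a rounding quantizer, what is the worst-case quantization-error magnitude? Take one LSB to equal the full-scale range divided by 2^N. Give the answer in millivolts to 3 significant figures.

Range is 5 V.
Solving 6.02 N ≥ 66.9 − 1.76: N ≥ 10.821. Round up → N = 11.
LSB = 5 V / 2^11 = 2.4414 mV.
Half an LSB is 1.22 mV.

1.22 mV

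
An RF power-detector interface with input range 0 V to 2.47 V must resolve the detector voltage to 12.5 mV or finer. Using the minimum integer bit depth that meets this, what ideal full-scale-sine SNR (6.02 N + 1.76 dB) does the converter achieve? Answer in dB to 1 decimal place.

Full-scale range = 2.47 V.
Required number of levels: 2.47/12.5 mV = 197.60; smallest N with 2^N ≥ that is 8.
Ideal SNR at N = 8: 6.02·8 + 1.76 = 49.9 dB.

49.9 dB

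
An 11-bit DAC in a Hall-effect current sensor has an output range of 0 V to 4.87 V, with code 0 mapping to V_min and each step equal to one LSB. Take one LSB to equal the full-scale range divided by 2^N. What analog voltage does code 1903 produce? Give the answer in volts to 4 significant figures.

Full-scale range = 4.87 V. LSB = 4.87 V / 2^11.
Output = V_min + (1903/2048) × range = 0 + 0.929199 × 4.87 V
      = 0 + 4.52520 = 4.52520 V.

4.525 V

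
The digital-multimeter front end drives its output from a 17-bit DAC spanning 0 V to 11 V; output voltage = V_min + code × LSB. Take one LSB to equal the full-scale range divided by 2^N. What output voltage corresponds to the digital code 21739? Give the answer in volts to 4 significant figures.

1.824 V

Span = 11 V. LSB = 11 V / 2^17.
Output = V_min + (21739/131072) × range = 0 + 0.165855 × 11 V
      = 0 V + 1.82441 V = 1.82441 V.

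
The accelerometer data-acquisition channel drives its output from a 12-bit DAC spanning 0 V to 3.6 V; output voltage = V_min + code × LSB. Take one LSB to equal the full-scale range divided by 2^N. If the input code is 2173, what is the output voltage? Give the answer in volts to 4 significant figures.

1.910 V

Full-scale range = 3.6 V. LSB = 3.6 V / 2^12.
V_out = V_min + code × LSB = 0 V + 2173 × 3.6 V / 4096
      = 0 V + 1.90986 V = 1.90986 V.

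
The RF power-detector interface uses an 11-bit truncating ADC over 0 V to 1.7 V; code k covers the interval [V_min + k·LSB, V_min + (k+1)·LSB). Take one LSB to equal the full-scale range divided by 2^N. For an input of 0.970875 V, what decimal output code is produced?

1169

Full-scale range = 1.7 V. LSB = 1.7 V / 2^11 ≈ 0.8301 mV.
V_in − V_min = 0.970875 − (0) = 0.970875 V.
Divide by LSB: 0.970875 × 2048/1.7 = 1169.6188.
Truncating gives code 1169.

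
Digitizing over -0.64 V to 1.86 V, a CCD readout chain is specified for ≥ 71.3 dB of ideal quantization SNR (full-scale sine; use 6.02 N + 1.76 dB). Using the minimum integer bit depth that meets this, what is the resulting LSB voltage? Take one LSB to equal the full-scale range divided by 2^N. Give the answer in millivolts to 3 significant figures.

The full-scale span is 1.86 − (-0.64) = 2.5 V.
N ≥ (71.3 − 1.76)/6.02 = 11.551 → N_min = 12.
Step size = 2.5/4096 V = 0.610 mV.

0.610 mV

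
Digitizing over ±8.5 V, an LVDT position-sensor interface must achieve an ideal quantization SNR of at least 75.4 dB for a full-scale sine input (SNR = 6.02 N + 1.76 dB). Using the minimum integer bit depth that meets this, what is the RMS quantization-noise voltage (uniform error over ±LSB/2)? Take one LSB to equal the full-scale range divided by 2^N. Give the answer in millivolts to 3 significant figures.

Range = 8.5 − (-8.5) = 17 V.
Required N = ⌈(75.4 − 1.76)/6.02⌉ = ⌈12.233⌉ = 13.
Step size = 17/8192 V = 2.0752 mV.
RMS noise = LSB/√12 = 0.599 mV.

0.599 mV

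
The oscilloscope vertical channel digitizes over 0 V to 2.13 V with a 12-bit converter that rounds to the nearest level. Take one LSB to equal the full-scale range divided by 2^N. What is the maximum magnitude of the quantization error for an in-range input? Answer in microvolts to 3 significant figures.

260 µV

Span = 2.13 V.
One LSB is 2.13 V / 4096 = 0.52002 mV.
A rounding quantizer has |error| ≤ LSB/2 = 260 µV.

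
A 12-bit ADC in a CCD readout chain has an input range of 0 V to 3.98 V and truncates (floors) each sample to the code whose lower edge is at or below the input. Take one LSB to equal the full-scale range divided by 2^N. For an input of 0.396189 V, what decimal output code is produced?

V_FS = 3.98 V. LSB = 3.98 V / 2^12 ≈ 0.9717 mV.
V_in − V_min = 0.396189 − (0) = 0.396189 V.
Divide by LSB: 0.396189 × 4096/3.98 = 407.7362.
Truncating gives code 407.

407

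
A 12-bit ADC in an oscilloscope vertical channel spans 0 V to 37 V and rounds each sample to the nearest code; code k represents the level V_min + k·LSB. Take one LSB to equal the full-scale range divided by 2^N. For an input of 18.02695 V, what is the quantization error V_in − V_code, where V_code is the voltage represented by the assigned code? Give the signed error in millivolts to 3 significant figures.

Span = 37 V. LSB = 37 V / 2^12 ≈ 9.033 mV.
Position in LSBs: (18.02695 − (0)) × 4096/37 = 1995.6321; rounding gives k = 1996.
V_code = 0 + (1996/4096) × 37 = 18.03027344 V.
V_in − V_code = 18.02695 − (18.03027344) = −3.32 mV.

−3.32 mV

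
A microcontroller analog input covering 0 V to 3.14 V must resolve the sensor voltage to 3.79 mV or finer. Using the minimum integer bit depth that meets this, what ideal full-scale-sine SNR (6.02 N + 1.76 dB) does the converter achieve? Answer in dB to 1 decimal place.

Full-scale range = 3.14 V.
Need 2^N ≥ 3.14 V / 3.79 mV = 828.5 → N_min = 10.
Ideal SNR at N = 10: 6.02·10 + 1.76 = 62.0 dB.

62.0 dB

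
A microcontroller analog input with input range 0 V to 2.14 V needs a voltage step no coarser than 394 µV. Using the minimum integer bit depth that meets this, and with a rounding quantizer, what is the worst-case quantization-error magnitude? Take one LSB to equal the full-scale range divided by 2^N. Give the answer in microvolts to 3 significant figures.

V_FS = 2.14 V.
2.14 V / 394 µV = 5431. Since 2^12 = 4096 and 2^13 = 8192, N = 13.
One LSB is 2.14 V / 8192 = 261.23 µV.
|e|_max = LSB/2 = 131 µV.

131 µV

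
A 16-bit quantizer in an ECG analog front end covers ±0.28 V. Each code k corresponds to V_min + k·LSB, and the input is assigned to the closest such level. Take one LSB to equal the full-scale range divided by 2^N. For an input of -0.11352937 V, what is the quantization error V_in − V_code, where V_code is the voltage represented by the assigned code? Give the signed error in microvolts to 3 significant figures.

The full-scale span is 0.28 − (-0.28) = 0.56 V. LSB = 0.56 V / 2^16 ≈ 8.545 µV.
(V_in − V_min)/LSB = (-0.11352937 − (-0.28)) × 65536/0.56 = 19481.8200 → nearest code k = 19482.
V_code = V_min + k × range/2^16 = -0.28 + 19482 × 0.56/65536 = -0.11352783203 V.
e = -0.11352937 − (-0.11352783203) = −1.54 µV.

−1.54 µV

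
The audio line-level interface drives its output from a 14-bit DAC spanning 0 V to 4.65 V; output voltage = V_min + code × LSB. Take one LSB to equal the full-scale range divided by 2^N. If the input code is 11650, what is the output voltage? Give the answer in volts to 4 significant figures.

Span = 4.65 V. LSB = 4.65 V / 2^14.
V_out = 0 + 11650 × (4.65/16384) V
      = 0 V + 3.30643 V = 3.30643 V.

3.306 V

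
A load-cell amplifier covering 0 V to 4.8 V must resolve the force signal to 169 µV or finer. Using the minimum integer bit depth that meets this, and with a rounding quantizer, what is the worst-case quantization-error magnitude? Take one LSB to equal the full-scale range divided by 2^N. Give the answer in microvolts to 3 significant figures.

73.2 µV

Span = 4.8 V.
4.8 V / 169 µV = 28400. Since 2^14 = 16384 and 2^15 = 32768, N = 15.
One LSB is 4.8 V / 32768 = 146.48 µV.
Half an LSB is 73.2 µV.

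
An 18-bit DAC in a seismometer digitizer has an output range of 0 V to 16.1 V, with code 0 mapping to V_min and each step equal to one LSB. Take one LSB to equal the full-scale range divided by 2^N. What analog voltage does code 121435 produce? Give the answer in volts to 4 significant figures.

Range is 16.1 V. LSB = 16.1 V / 2^18.
Output = V_min + (121435/262144) × range = 0 + 0.463238 × 16.1 V
      = 0 + 7.45813 = 7.45813 V.

7.458 V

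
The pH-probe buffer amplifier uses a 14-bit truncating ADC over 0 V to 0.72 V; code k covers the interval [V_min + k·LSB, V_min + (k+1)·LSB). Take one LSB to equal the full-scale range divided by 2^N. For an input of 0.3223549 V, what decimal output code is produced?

Range is 0.72 V. LSB = 0.72 V / 2^14 ≈ 43.95 µV.
(V_in − V_min) × 2^14/range = (0.3223549 − (0)) × 16384/0.72 = 7335.365.
Floor → code = 7335.

7335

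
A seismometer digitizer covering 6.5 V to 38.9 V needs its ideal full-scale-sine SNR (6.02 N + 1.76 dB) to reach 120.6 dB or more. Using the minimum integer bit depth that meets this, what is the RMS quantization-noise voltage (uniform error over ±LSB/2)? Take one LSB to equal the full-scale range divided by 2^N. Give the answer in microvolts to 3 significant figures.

8.92 µV

Span: 38.9 V − (6.5 V) = 32.4 V.
N ≥ (120.6 − 1.76)/6.02 = 19.741 → N_min = 20.
LSB = 32.4 V / 2^20 = 30.899 µV.
RMS noise = LSB/√12 = 8.92 µV.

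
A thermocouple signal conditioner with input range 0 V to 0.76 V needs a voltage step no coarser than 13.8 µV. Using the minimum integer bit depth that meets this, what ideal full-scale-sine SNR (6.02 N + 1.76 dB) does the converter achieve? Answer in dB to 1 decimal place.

Span = 0.76 V.
Need 2^N ≥ 0.76 V / 13.8 µV = 55070 → N_min = 16.
6.02(16) + 1.76 = 98.08 dB.

98.1 dB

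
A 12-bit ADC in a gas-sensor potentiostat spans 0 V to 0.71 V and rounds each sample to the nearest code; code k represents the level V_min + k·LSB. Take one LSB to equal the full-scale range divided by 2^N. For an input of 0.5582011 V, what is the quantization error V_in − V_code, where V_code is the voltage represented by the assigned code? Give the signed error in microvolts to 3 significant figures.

Range is 0.71 V. LSB = 0.71 V / 2^12 ≈ 173.3 µV.
(0.5582011 − (0)) / LSB = 0.5582011 × 4096/0.71 = 3220.2700. Nearest integer: k = 3220.
V_code = V_min + k × range/2^12 = 0 + 3220 × 0.71/4096 = 0.5581542969 V.
Error = V_in − V_code = 0.5582011 − (0.5581542969) = +46.8 µV.

+46.8 µV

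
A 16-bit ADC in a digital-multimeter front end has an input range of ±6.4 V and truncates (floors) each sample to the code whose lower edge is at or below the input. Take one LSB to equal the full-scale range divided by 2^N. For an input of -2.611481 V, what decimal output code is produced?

Span: 6.4 V − (-6.4 V) = 12.8 V. LSB = 12.8 V / 2^16 ≈ 195.3 µV.
V_in − V_min = -2.611481 − (-6.4) = 3.788519 V.
Divide by LSB: 3.788519 × 65536/12.8 = 19397.2173.
Truncating gives code 19397.

19397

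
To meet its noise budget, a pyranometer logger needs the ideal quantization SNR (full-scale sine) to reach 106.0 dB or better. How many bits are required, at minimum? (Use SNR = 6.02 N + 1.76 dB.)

18 bits

N ≥ (106.0 − 1.76)/6.02 = 17.316 → N_min = 18.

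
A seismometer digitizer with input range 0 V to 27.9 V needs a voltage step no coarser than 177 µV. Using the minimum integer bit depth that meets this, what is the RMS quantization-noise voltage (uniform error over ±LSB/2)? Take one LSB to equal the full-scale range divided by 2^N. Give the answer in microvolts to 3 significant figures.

V_FS = 27.9 V.
Need 2^N ≥ 27.9 V / 177 µV = 157600 → N_min = 18.
LSB = 27.9 V ÷ 2^18 = 27.9/262144 V = 106.43 µV.
σ_q = LSB/√12 = 106.43 µV/3.4641 = 30.7 µV.

30.7 µV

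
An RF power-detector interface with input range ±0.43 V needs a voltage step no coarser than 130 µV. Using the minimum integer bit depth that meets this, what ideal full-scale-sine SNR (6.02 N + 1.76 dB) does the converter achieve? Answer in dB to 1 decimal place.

80.0 dB

Range = 0.43 − (-0.43) = 0.86 V.
Levels needed ≥ 0.86/130 µV = 6615. 2^13 = 8192 suffices, so N_min = 13.
6.02(13) + 1.76 = 80.02 dB.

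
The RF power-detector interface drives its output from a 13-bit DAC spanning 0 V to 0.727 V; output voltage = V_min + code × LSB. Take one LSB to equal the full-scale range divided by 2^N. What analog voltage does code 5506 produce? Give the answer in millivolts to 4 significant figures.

488.6 mV

Full-scale range = 0.727 V. LSB = 0.727 V / 2^13.
Output = V_min + (5506/8192) × range = 0 + 0.672119 × 0.727 V
      = 0 + 0.488631 = 0.488631 V.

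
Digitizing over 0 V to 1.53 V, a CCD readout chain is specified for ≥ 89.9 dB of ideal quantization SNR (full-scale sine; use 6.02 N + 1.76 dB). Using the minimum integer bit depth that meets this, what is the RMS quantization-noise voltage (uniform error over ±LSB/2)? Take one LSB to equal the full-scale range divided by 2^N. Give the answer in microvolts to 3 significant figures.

13.5 µV

Full-scale range = 1.53 V.
6.02 N + 1.76 ≥ 89.9 gives N ≥ 14.641, so the minimum integer is 15.
LSB = 1.53 V / 2^15 = 46.692 µV.
σ_q = LSB/√12 = 46.692 µV/3.4641 = 13.5 µV.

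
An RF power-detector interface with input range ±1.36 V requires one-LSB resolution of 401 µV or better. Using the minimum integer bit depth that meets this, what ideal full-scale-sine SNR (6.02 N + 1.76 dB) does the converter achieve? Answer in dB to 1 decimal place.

80.0 dB

Range = 1.36 − (-1.36) = 2.72 V.
Need 2^N ≥ 2.72 V / 401 µV = 6783 → N_min = 13.
Ideal SNR at N = 13: 6.02·13 + 1.76 = 80.0 dB.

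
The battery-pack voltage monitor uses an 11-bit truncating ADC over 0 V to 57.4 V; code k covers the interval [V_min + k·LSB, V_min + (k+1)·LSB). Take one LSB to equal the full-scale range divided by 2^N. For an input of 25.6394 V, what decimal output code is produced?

Full-scale range = 57.4 V. LSB = 57.4 V / 2^11 ≈ 28.03 mV.
code = ⌊(V_in − V_min)/LSB⌋ = ⌊(V_in − V_min) × 2^11 / range⌋
     = ⌊(25.6394 − (0)) × 2048 / 57.4⌋ = ⌊25.6394 × 2048/57.4⌋
     = ⌊914.799⌋ = 914.

914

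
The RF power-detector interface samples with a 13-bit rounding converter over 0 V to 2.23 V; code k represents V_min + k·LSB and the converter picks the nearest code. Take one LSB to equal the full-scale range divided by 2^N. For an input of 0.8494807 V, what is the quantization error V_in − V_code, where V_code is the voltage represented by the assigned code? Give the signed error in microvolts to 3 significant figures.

−108 µV

Span = 2.23 V. LSB = 2.23 V / 2^13 ≈ 272.2 µV.
(0.8494807 − (0)) / LSB = 0.8494807 × 8192/2.23 = 3120.6035. Nearest integer: k = 3121.
V_code = 0 + (3121/8192) × 2.23 = 0.8495886230 V.
Error = V_in − V_code = 0.8494807 − (0.8495886230) = −108 µV.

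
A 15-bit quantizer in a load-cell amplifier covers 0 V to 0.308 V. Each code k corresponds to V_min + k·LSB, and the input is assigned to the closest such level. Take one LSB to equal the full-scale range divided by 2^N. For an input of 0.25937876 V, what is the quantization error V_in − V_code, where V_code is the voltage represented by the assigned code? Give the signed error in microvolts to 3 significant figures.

Full-scale range = 0.308 V. LSB = 0.308 V / 2^15 ≈ 9.399 µV.
(V_in − V_min)/LSB = (0.25937876 − (0)) × 32768/0.308 = 27595.2052 → nearest code k = 27595.
V_code = 0 + (27595/32768) × 0.308 = 0.25937683105 V.
V_in − V_code = 0.25937876 − (0.25937683105) = +1.93 µV.

+1.93 µV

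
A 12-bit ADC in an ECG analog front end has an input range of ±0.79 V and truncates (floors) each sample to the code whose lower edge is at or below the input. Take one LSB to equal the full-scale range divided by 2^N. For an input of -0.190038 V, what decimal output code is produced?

1555

Span: 0.79 V − (-0.79 V) = 1.58 V. LSB = 1.58 V / 2^12 ≈ 385.7 µV.
code = ⌊(V_in − V_min)/LSB⌋ = ⌊(V_in − V_min) × 2^12 / range⌋
     = ⌊(-0.190038 − (-0.79)) × 4096 / 1.58⌋ = ⌊0.599962 × 4096/1.58⌋
     = ⌊1555.345⌋ = 1555.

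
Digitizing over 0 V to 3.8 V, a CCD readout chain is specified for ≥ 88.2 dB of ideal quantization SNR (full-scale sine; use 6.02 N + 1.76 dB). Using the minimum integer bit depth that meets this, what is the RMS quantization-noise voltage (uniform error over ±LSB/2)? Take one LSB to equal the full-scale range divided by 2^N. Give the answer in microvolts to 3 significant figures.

Range is 3.8 V.
Solving 6.02 N ≥ 88.2 − 1.76: N ≥ 14.359. Round up → N = 15.
LSB = 3.8 V ÷ 2^15 = 3.8/32768 V = 115.97 µV.
RMS noise = LSB/√12 = 33.5 µV.

33.5 µV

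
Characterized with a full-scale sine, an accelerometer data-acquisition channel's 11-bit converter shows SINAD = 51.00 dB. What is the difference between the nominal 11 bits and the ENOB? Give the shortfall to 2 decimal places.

Effective bits = (51.00 − 1.76)/6.02 = 8.1794.
Lost resolution: 11 − 8.1794 = 2.8206 bits.

2.82 bits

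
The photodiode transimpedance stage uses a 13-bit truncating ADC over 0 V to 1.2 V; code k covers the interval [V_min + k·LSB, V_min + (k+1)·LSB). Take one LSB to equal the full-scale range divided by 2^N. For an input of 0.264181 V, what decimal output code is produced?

Range is 1.2 V. LSB = 1.2 V / 2^13 ≈ 146.5 µV.
code = ⌊(V_in − V_min)/LSB⌋ = ⌊(V_in − V_min) × 2^13 / range⌋
     = ⌊(0.264181 − (0)) × 8192 / 1.2⌋ = ⌊0.264181 × 8192/1.2⌋
     = ⌊1803.476⌋ = 1803.

1803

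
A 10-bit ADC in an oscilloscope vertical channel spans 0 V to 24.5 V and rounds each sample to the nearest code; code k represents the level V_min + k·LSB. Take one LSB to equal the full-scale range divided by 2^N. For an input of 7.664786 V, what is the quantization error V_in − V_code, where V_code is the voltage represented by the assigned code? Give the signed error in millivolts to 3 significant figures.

+8.54 mV

V_FS = 24.5 V. LSB = 24.5 V / 2^10 ≈ 23.93 mV.
Position in LSBs: (7.664786 − (0)) × 1024/24.5 = 320.3568; rounding gives k = 320.
V_code = V_min + k × range/2^10 = 0 + 320 × 24.5/1024 = 7.656250000 V.
V_in − V_code = 7.664786 − (7.656250000) = +8.54 mV.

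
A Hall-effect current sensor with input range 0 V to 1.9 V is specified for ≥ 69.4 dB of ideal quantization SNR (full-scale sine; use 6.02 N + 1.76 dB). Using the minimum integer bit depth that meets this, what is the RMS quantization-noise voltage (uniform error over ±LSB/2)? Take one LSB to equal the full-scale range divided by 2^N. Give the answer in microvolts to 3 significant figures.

Full-scale range = 1.9 V.
6.02 N + 1.76 ≥ 69.4 gives N ≥ 11.236, so the minimum integer is 12.
LSB = 1.9 V ÷ 2^12 = 1.9/4096 V = 463.87 µV.
σ_q = LSB/√12 = 463.87 µV/3.4641 = 134 µV.

134 µV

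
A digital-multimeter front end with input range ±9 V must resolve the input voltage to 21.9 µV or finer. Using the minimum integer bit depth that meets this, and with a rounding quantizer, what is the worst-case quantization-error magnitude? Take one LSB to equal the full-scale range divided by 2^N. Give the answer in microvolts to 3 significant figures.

8.58 µV

Span: 9 V − (-9 V) = 18 V.
18 V / 21.9 µV = 821900. Since 2^19 = 524288 and 2^20 = 1048576, N = 20.
LSB = 18 V / 2^20 = 17.166 µV.
Half an LSB is 8.58 µV.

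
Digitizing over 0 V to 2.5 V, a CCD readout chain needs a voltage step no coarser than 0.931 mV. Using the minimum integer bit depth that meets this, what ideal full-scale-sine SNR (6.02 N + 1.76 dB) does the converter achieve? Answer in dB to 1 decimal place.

Range is 2.5 V.
Required number of levels: 2.5/0.931 mV = 2685.3; smallest N with 2^N ≥ that is 12.
SNR = 6.02 × 12 + 1.76 = 74.00 dB.

74.0 dB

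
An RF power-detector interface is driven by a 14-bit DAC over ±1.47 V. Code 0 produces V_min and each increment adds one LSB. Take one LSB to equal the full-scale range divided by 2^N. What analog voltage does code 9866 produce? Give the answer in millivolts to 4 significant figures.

300.4 mV

Full-scale range = 1.47 V − (-1.47 V) = 2.94 V. LSB = 2.94 V / 2^14.
Output = V_min + (9866/16384) × range = -1.47 + 0.602173 × 2.94 V
      = -1.47 + 1.77039 = 0.300388 V.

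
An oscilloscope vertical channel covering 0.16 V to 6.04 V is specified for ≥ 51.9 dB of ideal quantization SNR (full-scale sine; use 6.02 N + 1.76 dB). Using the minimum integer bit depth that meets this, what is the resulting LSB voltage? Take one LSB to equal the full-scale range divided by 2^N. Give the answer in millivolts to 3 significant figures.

Span: 6.04 V − (0.16 V) = 5.88 V.
Required N = ⌈(51.9 − 1.76)/6.02⌉ = ⌈8.329⌉ = 9.
LSB = 5.88 V / 2^9 = 11.5 mV.

11.5 mV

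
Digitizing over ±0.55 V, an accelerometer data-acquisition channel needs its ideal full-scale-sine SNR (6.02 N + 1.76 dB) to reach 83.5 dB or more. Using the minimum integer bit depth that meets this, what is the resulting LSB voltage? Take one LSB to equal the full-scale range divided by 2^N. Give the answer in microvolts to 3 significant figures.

Range = 0.55 − (-0.55) = 1.1 V.
Required N = ⌈(83.5 − 1.76)/6.02⌉ = ⌈13.578⌉ = 14.
Step size = 1.1/16384 V = 67.1 µV.

67.1 µV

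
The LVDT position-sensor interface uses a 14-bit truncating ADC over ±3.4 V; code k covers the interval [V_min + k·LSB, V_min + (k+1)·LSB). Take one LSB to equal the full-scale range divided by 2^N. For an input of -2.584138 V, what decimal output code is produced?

1965

Span: 3.4 V − (-3.4 V) = 6.8 V. LSB = 6.8 V / 2^14 ≈ 415.0 µV.
V_in − V_min = -2.584138 − (-3.4) = 0.815862 V.
Divide by LSB: 0.815862 × 16384/6.8 = 1965.7475.
Truncating gives code 1965.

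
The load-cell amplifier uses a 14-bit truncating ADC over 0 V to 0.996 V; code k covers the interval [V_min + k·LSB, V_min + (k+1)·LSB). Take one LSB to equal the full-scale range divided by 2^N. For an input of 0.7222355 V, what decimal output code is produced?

V_FS = 0.996 V. LSB = 0.996 V / 2^14 ≈ 60.79 µV.
V_in − V_min = 0.7222355 − (0) = 0.7222355 V.
Divide by LSB: 0.7222355 × 16384/0.996 = 11880.6289.
Truncating gives code 11880.

11880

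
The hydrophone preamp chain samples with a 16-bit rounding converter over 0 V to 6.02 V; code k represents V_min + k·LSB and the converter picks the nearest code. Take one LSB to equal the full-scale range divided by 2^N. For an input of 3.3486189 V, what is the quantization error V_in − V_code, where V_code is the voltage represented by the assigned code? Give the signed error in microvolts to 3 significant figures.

Full-scale range = 6.02 V. LSB = 6.02 V / 2^16 ≈ 91.86 µV.
(3.3486189 − (0)) / LSB = 3.3486189 × 65536/6.02 = 36454.3336. Nearest integer: k = 36454.
Reconstructed level: 0 + 36454 × 6.02/65536 V = 3.3485882568 V.
V_in − V_code = 3.3486189 − (3.3485882568) = +30.6 µV.

+30.6 µV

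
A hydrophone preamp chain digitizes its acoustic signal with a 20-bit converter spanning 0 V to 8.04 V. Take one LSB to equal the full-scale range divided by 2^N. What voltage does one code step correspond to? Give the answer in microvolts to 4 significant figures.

7.668 µV

V_FS = 8.04 V.
Number of codes = 2^20 = 1048576.
Step size = 8.04/1048576 V = 7.668 µV.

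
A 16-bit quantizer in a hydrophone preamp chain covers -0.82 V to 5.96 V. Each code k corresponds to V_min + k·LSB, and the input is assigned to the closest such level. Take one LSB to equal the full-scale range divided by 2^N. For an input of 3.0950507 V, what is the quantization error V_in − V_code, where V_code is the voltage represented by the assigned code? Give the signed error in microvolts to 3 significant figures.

+18.7 µV

Span: 5.96 V − (-0.82 V) = 6.78 V. LSB = 6.78 V / 2^16 ≈ 103.5 µV.
(V_in − V_min)/LSB = (3.0950507 − (-0.82)) × 65536/6.78 = 37843.1803 → nearest code k = 37843.
V_code = V_min + k × range/2^16 = -0.82 + 37843 × 6.78/65536 = 3.0950320435 V.
V_in − V_code = 3.0950507 − (3.0950320435) = +18.7 µV.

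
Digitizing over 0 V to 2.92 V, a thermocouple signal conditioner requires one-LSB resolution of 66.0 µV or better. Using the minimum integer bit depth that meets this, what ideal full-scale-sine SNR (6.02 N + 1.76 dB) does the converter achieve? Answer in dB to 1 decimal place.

V_FS = 2.92 V.
Required number of levels: 2.92/66.0 µV = 44242; smallest N with 2^N ≥ that is 16.
Ideal SNR at N = 16: 6.02·16 + 1.76 = 98.1 dB.

98.1 dB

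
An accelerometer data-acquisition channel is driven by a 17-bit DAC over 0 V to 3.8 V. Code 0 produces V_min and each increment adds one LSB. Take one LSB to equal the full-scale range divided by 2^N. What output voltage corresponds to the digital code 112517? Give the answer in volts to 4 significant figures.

Span = 3.8 V. LSB = 3.8 V / 2^17.
V_out = 0 + 112517 × (3.8/131072) V
      = 0 V + 3.26206 V = 3.26206 V.

3.262 V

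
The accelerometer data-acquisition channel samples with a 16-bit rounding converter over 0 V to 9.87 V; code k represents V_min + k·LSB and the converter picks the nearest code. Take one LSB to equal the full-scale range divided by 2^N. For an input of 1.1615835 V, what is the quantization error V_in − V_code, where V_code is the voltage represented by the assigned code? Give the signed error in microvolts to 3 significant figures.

Span = 9.87 V. LSB = 9.87 V / 2^16 ≈ 150.6 µV.
(1.1615835 − (0)) / LSB = 1.1615835 × 65536/9.87 = 7712.8203. Nearest integer: k = 7713.
Reconstructed level: 0 + 7713 × 9.87/65536 V = 1.1616105652 V.
Error = V_in − V_code = 1.1615835 − (1.1616105652) = −27.1 µV.

−27.1 µV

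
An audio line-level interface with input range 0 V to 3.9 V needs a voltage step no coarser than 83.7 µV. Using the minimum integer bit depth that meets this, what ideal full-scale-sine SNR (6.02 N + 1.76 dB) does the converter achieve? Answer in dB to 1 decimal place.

Range is 3.9 V.
3.9 V / 83.7 µV = 46590. Since 2^15 = 32768 and 2^16 = 65536, N = 16.
SNR = 6.02 × 16 + 1.76 = 98.08 dB.

98.1 dB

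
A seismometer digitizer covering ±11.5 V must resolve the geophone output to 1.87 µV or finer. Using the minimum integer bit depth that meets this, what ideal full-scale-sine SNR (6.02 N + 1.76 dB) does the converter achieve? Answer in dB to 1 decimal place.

The full-scale span is 11.5 − (-11.5) = 23 V.
Need 2^N ≥ 23 V / 1.87 µV = 1.230e7 → N_min = 24.
Ideal SNR at N = 24: 6.02·24 + 1.76 = 146.2 dB.

146.2 dB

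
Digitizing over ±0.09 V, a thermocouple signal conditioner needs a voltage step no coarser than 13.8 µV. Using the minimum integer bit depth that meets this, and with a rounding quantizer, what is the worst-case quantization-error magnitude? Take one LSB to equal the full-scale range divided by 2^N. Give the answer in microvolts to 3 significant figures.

Range = 0.09 − (-0.09) = 0.18 V.
Required number of levels: 0.18/13.8 µV = 13043; smallest N with 2^N ≥ that is 14.
LSB = 0.18 V / 2^14 = 10.986 µV.
|e|_max = LSB/2 = 5.49 µV.

5.49 µV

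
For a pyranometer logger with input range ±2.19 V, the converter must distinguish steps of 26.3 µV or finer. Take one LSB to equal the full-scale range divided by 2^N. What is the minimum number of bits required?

18 bits

Full-scale range = 2.19 V − (-2.19 V) = 4.38 V.
Levels needed ≥ 4.38/26.3 µV = 166500. 2^18 = 262144 suffices, so N_min = 18.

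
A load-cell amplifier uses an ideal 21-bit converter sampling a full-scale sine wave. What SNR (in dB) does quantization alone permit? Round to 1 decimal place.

128.2 dB

Ideal quantization SNR: 6.02 × 21 + 1.76 dB = 128.2 dB.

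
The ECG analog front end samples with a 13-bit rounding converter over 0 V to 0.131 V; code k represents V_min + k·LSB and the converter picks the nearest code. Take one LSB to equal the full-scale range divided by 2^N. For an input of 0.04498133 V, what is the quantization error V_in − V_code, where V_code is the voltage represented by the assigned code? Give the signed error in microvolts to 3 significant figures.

−1.95 µV

Full-scale range = 0.131 V. LSB = 0.131 V / 2^13 ≈ 15.99 µV.
(0.04498133 − (0)) / LSB = 0.04498133 × 8192/0.131 = 2812.8783. Nearest integer: k = 2813.
Reconstructed level: 0 + 2813 × 0.131/8192 V = 0.04498327637 V.
Error = V_in − V_code = 0.04498133 − (0.04498327637) = −1.95 µV.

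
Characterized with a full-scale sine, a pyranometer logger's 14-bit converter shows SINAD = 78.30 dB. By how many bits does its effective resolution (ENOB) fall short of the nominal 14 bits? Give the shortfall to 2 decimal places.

N_eff = (78.30 − 1.76)/6.02 = 12.7143 bits.
14 − 12.7143 = 1.29 bits below nominal.

1.29 bits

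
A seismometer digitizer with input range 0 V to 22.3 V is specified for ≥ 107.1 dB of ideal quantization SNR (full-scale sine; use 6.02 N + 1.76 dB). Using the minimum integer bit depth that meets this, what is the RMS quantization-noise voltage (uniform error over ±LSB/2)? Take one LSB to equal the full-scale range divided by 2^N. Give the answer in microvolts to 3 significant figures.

24.6 µV

V_FS = 22.3 V.
6.02 N + 1.76 ≥ 107.1 gives N ≥ 17.498, so the minimum integer is 18.
LSB = 22.3 V ÷ 2^18 = 22.3/262144 V = 85.068 µV.
σ_q = LSB/√12 = 85.068 µV/3.4641 = 24.6 µV.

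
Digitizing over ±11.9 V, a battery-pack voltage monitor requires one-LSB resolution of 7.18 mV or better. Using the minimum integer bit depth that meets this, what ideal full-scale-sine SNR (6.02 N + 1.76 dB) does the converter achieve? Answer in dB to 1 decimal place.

74.0 dB

Full-scale range = 11.9 V − (-11.9 V) = 23.8 V.
Need 2^N ≥ 23.8 V / 7.18 mV = 3315 → N_min = 12.
Ideal SNR at N = 12: 6.02·12 + 1.76 = 74.0 dB.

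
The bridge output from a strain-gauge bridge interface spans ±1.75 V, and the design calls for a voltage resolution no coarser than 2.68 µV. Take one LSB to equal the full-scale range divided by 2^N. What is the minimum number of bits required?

Full-scale range = 1.75 V − (-1.75 V) = 3.5 V.
Required number of levels: 3.5/2.68 µV = 1.3060e6; smallest N with 2^N ≥ that is 21.

21 bits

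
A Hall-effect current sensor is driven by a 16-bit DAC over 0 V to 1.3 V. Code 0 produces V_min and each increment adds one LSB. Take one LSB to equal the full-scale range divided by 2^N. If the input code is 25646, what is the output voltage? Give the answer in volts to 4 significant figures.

0.5087 V

V_FS = 1.3 V. LSB = 1.3 V / 2^16.
V_out = 0 + 25646 × (1.3/65536) V
      = 0 + 0.508725 = 0.508725 V.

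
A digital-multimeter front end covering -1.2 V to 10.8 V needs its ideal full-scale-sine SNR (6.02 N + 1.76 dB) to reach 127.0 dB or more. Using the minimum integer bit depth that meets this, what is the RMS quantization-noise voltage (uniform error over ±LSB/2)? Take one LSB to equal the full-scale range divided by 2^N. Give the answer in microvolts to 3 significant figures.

1.65 µV

Span: 10.8 V − (-1.2 V) = 12 V.
6.02 N + 1.76 ≥ 127.0 gives N ≥ 20.804, so the minimum integer is 21.
Step size = 12/2097152 V = 5.7220 µV.
RMS noise = LSB/√12 = 1.65 µV.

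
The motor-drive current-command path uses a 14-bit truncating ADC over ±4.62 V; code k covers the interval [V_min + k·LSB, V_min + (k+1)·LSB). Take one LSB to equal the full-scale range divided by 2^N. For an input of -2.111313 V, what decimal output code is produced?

4448

Full-scale range = 4.62 V − (-4.62 V) = 9.24 V. LSB = 9.24 V / 2^14 ≈ 0.5640 mV.
V_in − V_min = -2.111313 − (-4.62) = 2.508687 V.
Divide by LSB: 2.508687 × 16384/9.24 = 4448.3039.
Truncating gives code 4448.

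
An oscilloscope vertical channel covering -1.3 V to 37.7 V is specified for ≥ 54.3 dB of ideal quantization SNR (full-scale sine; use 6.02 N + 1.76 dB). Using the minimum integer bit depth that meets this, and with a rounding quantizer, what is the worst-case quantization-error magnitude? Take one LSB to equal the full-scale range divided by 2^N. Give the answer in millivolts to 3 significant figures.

Span: 37.7 V − (-1.3 V) = 39 V.
6.02 N + 1.76 ≥ 54.3 gives N ≥ 8.728, so the minimum integer is 9.
LSB = 39 V ÷ 2^9 = 39/512 V = 76.172 mV.
Max error for round-to-nearest is LSB/2 = 38.1 mV.

38.1 mV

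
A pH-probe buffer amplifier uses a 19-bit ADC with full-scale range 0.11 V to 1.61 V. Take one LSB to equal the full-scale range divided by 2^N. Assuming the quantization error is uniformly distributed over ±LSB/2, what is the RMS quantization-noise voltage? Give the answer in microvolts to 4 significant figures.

Full-scale range = 1.61 V − (0.11 V) = 1.5 V.
LSB = 1.5 V / 2^19 = 2.86102 µV.
σ_q = LSB/√12 = 2.86102 µV/3.4641 = 0.8259 µV.

0.8259 µV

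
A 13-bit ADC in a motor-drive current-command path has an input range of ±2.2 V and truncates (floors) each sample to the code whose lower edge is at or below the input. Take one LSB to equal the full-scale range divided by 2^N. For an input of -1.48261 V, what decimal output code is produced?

Range = 2.2 − (-2.2) = 4.4 V. LSB = 4.4 V / 2^13 ≈ 0.5371 mV.
code = ⌊(V_in − V_min)/LSB⌋ = ⌊(V_in − V_min) × 2^13 / range⌋
     = ⌊(-1.48261 − (-2.2)) × 8192 / 4.4⌋ = ⌊0.71739 × 8192/4.4⌋
     = ⌊1335.650⌋ = 1335.

1335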